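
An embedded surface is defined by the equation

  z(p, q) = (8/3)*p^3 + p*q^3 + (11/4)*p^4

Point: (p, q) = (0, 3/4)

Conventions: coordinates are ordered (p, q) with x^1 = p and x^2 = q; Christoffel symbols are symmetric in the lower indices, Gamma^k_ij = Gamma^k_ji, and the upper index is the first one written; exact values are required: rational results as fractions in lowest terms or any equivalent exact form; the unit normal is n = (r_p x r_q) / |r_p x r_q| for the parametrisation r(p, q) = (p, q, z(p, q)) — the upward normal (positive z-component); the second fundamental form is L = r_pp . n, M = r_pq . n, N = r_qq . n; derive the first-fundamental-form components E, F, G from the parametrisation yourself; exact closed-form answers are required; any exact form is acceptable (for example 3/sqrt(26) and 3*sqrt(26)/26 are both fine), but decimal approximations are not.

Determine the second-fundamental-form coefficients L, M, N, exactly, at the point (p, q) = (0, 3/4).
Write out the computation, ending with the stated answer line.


z_p = 27/64, z_q = 0, z_pp = 0, z_pq = 27/16, z_qq = 0
E = 4825/4096, F = 0, G = 1; answer radicand W^2 = 4825/4096
unnormalised second-form numerators: l = 0, m = 27/16, n = 0; L = l/sqrt(4825/4096), and similarly M = m/sqrt(W^2), N = n/sqrt(W^2)

Answer: L = 0, M = 108*sqrt(193)/965, N = 0


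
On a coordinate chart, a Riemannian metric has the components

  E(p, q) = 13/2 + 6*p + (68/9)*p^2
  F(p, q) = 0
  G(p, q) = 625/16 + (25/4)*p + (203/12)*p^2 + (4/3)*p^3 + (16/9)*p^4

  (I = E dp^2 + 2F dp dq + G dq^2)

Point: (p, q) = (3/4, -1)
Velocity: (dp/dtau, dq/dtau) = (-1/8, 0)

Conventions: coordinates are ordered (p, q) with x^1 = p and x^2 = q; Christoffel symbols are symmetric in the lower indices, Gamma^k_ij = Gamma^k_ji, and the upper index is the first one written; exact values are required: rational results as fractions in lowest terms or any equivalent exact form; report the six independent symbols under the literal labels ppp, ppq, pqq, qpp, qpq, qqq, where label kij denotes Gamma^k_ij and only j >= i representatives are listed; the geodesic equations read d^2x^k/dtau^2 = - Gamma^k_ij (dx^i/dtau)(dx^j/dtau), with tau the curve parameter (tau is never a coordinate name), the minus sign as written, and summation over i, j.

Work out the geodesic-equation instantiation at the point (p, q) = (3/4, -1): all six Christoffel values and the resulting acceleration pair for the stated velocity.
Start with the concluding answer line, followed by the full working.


Answer: Gamma_ppp = 104/183, Gamma_ppq = 0, Gamma_pqq = -295/244, Gamma_qpp = 0, Gamma_qpq = 20/59, Gamma_qqq = 0; accelerations (d^2p/dtau^2, d^2q/dtau^2) = (-13/1464, 0)

E = 61/4, F = 0, G = 3481/64 at the point
E_p = 52/3, E_q = 0, F_p = 0, F_q = 0, G_p = 295/8, G_q = 0
EG - F^2 = 212341/256;  g^inv = (256/212341) * [[3481/64, 0], [0, 61/4]]
first-kind symbols [ij,l] = (1/2)(d_i g_jl + d_j g_il - d_l g_ij): [pp,p] = E_p/2 = 26/3, [pp,q] = F_p - E_q/2 = 0, [pq,p] = E_q/2 = 0, [pq,q] = G_p/2 = 295/16, [qq,p] = F_q - G_p/2 = -295/16, [qq,q] = G_q/2 = 0
Gamma^p_ij = (G*[ij,p] - F*[ij,q])/(EG - F^2), Gamma^q_ij = (E*[ij,q] - F*[ij,p])/(EG - F^2)
Gamma_ppp = 104/183, Gamma_ppq = 0, Gamma_pqq = -295/244, Gamma_qpp = 0, Gamma_qpq = 20/59, Gamma_qqq = 0
d^2p/dtau^2 = -(Gamma_ppp*(-1/8)^2 + 2*Gamma_ppq*(-1/8)*(0) + Gamma_pqq*(0)^2) = -13/1464
d^2q/dtau^2 = -(Gamma_qpp*(-1/8)^2 + 2*Gamma_qpq*(-1/8)*(0) + Gamma_qqq*(0)^2) = 0


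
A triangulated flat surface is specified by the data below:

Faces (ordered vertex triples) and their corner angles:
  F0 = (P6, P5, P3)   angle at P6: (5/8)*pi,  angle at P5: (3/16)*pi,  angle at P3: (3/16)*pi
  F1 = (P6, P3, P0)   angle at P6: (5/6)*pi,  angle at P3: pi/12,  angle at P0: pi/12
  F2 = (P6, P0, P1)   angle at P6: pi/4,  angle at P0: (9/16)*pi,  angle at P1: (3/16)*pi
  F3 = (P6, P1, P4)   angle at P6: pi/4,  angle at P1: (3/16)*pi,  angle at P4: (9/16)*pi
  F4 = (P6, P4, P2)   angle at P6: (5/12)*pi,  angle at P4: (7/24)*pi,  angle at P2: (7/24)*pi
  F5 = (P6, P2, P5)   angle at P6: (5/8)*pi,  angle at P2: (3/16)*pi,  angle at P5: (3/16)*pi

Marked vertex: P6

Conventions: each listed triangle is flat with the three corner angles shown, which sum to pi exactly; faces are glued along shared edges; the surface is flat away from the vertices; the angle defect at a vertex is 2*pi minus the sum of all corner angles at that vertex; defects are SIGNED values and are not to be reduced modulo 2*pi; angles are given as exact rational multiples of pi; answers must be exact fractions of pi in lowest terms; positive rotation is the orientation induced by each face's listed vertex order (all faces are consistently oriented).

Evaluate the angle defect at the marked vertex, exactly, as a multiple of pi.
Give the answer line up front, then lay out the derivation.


Answer: defect(P6) = -pi

Sum of corner angles at P6: 3*pi
defect = 2*pi - 3*pi


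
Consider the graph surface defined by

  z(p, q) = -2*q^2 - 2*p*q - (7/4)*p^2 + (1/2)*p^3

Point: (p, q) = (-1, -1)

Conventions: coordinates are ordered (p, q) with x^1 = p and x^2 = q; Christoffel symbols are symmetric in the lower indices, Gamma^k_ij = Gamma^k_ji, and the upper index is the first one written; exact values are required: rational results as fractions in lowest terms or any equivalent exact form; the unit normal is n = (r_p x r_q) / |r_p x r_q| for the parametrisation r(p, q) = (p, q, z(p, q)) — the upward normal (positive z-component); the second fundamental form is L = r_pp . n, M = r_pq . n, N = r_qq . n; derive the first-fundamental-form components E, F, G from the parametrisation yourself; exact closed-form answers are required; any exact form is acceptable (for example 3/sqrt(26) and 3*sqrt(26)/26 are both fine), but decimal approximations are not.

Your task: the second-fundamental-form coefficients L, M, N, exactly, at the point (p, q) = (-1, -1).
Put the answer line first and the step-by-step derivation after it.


Answer: L = -13*sqrt(86)/172, M = -sqrt(86)/43, N = -2*sqrt(86)/43

z_p = 7, z_q = 6, z_pp = -13/2, z_pq = -2, z_qq = -4
E = 50, F = 42, G = 37; answer radicand W^2 = 86
unnormalised second-form numerators: l = -13/2, m = -2, n = -4; L = l/sqrt(86), and similarly M = m/sqrt(W^2), N = n/sqrt(W^2)


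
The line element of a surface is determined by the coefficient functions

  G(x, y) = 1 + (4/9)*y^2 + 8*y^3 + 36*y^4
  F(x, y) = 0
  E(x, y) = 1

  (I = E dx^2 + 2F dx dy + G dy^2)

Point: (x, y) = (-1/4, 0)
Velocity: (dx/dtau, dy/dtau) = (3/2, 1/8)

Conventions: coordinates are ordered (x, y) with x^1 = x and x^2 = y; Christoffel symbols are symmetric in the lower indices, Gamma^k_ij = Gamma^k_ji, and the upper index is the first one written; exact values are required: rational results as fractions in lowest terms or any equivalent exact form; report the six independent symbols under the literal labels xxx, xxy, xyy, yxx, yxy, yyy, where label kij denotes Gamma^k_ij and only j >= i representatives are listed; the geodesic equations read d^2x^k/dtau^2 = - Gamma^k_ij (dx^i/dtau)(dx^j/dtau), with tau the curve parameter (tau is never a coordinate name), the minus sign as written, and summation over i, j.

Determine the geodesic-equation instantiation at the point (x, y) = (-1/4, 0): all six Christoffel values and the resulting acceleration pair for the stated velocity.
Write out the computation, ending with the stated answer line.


E = 1, F = 0, G = 1 at the point
E_x = 0, E_y = 0, F_x = 0, F_y = 0, G_x = 0, G_y = 0
EG - F^2 = 1;  g^inv = (1) * [[1, 0], [0, 1]]
first-kind symbols [ij,l] = (1/2)(d_i g_jl + d_j g_il - d_l g_ij): [xx,x] = E_x/2 = 0, [xx,y] = F_x - E_y/2 = 0, [xy,x] = E_y/2 = 0, [xy,y] = G_x/2 = 0, [yy,x] = F_y - G_x/2 = 0, [yy,y] = G_y/2 = 0
Gamma^x_ij = (G*[ij,x] - F*[ij,y])/(EG - F^2), Gamma^y_ij = (E*[ij,y] - F*[ij,x])/(EG - F^2)
Gamma_xxx = 0, Gamma_xxy = 0, Gamma_xyy = 0, Gamma_yxx = 0, Gamma_yxy = 0, Gamma_yyy = 0
d^2x/dtau^2 = -(Gamma_xxx*(3/2)^2 + 2*Gamma_xxy*(3/2)*(1/8) + Gamma_xyy*(1/8)^2) = 0
d^2y/dtau^2 = -(Gamma_yxx*(3/2)^2 + 2*Gamma_yxy*(3/2)*(1/8) + Gamma_yyy*(1/8)^2) = 0

Answer: Gamma_xxx = 0, Gamma_xxy = 0, Gamma_xyy = 0, Gamma_yxx = 0, Gamma_yxy = 0, Gamma_yyy = 0; accelerations (d^2x/dtau^2, d^2y/dtau^2) = (0, 0)


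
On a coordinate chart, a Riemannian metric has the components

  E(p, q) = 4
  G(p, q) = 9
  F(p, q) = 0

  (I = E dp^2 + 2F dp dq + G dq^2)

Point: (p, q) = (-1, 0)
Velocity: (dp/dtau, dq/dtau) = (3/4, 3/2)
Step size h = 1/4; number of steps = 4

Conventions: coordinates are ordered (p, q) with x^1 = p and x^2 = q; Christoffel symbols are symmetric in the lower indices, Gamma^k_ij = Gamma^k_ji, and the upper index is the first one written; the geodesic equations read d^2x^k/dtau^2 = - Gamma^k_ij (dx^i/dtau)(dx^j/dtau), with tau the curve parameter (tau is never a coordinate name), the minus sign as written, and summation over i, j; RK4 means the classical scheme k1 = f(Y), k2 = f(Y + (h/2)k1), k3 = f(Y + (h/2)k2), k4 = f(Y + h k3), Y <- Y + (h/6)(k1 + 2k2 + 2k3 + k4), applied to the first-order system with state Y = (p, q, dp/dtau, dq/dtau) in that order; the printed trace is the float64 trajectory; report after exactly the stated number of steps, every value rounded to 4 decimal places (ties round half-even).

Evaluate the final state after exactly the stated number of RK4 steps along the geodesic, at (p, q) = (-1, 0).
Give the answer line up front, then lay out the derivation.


Answer: p = -0.2500, q = 1.5000, dp/dtau = 0.7500, dq/dtau = 1.5000

f(Y) = (dp/dtau, dq/dtau, -Gamma^p_ij Y'^i Y'^j, -Gamma^q_ij Y'^i Y'^j) with the Gammas evaluated at the stage position; h = 0.250000; intermediate values shown to 6 dp
step 0: p = -1.0000, q = 0.0000, dp/dtau = 0.7500, dq/dtau = 1.5000
step 1:
  k1: at (p, q) = (-1.000000, 0.000000), (dp/dtau, dq/dtau) = (0.750000, 1.500000); Gamma_ppp = 0.000000, Gamma_ppq = 0.000000, Gamma_pqq = 0.000000, Gamma_qpp = 0.000000, Gamma_qpq = 0.000000, Gamma_qqq = 0.000000; k1 = (0.750000, 1.500000, 0.000000, 0.000000)
  k2: at (p, q) = (-0.906250, 0.187500), (dp/dtau, dq/dtau) = (0.750000, 1.500000); Gamma_ppp = 0.000000, Gamma_ppq = 0.000000, Gamma_pqq = 0.000000, Gamma_qpp = 0.000000, Gamma_qpq = 0.000000, Gamma_qqq = 0.000000; k2 = (0.750000, 1.500000, 0.000000, 0.000000)
  k3: at (p, q) = (-0.906250, 0.187500), (dp/dtau, dq/dtau) = (0.750000, 1.500000); Gamma_ppp = 0.000000, Gamma_ppq = 0.000000, Gamma_pqq = 0.000000, Gamma_qpp = 0.000000, Gamma_qpq = 0.000000, Gamma_qqq = 0.000000; k3 = (0.750000, 1.500000, 0.000000, 0.000000)
  k4: at (p, q) = (-0.812500, 0.375000), (dp/dtau, dq/dtau) = (0.750000, 1.500000); Gamma_ppp = 0.000000, Gamma_ppq = 0.000000, Gamma_pqq = 0.000000, Gamma_qpp = 0.000000, Gamma_qpq = 0.000000, Gamma_qqq = 0.000000; k4 = (0.750000, 1.500000, 0.000000, 0.000000)
  Y <- Y + (h/6)(k1 + 2k2 + 2k3 + k4): p = -0.8125, q = 0.3750, dp/dtau = 0.7500, dq/dtau = 1.5000
step 2:
  k1: at (p, q) = (-0.812500, 0.375000), (dp/dtau, dq/dtau) = (0.750000, 1.500000); Gamma_ppp = 0.000000, Gamma_ppq = 0.000000, Gamma_pqq = 0.000000, Gamma_qpp = 0.000000, Gamma_qpq = 0.000000, Gamma_qqq = 0.000000; k1 = (0.750000, 1.500000, 0.000000, 0.000000)
  k2: at (p, q) = (-0.718750, 0.562500), (dp/dtau, dq/dtau) = (0.750000, 1.500000); Gamma_ppp = 0.000000, Gamma_ppq = 0.000000, Gamma_pqq = 0.000000, Gamma_qpp = 0.000000, Gamma_qpq = 0.000000, Gamma_qqq = 0.000000; k2 = (0.750000, 1.500000, 0.000000, 0.000000)
  k3: at (p, q) = (-0.718750, 0.562500), (dp/dtau, dq/dtau) = (0.750000, 1.500000); Gamma_ppp = 0.000000, Gamma_ppq = 0.000000, Gamma_pqq = 0.000000, Gamma_qpp = 0.000000, Gamma_qpq = 0.000000, Gamma_qqq = 0.000000; k3 = (0.750000, 1.500000, 0.000000, 0.000000)
  k4: at (p, q) = (-0.625000, 0.750000), (dp/dtau, dq/dtau) = (0.750000, 1.500000); Gamma_ppp = 0.000000, Gamma_ppq = 0.000000, Gamma_pqq = 0.000000, Gamma_qpp = 0.000000, Gamma_qpq = 0.000000, Gamma_qqq = 0.000000; k4 = (0.750000, 1.500000, 0.000000, 0.000000)
  Y <- Y + (h/6)(k1 + 2k2 + 2k3 + k4): p = -0.6250, q = 0.7500, dp/dtau = 0.7500, dq/dtau = 1.5000
step 3:
  k1: at (p, q) = (-0.625000, 0.750000), (dp/dtau, dq/dtau) = (0.750000, 1.500000); Gamma_ppp = 0.000000, Gamma_ppq = 0.000000, Gamma_pqq = 0.000000, Gamma_qpp = 0.000000, Gamma_qpq = 0.000000, Gamma_qqq = 0.000000; k1 = (0.750000, 1.500000, 0.000000, 0.000000)
  k2: at (p, q) = (-0.531250, 0.937500), (dp/dtau, dq/dtau) = (0.750000, 1.500000); Gamma_ppp = 0.000000, Gamma_ppq = 0.000000, Gamma_pqq = 0.000000, Gamma_qpp = 0.000000, Gamma_qpq = 0.000000, Gamma_qqq = 0.000000; k2 = (0.750000, 1.500000, 0.000000, 0.000000)
  k3: at (p, q) = (-0.531250, 0.937500), (dp/dtau, dq/dtau) = (0.750000, 1.500000); Gamma_ppp = 0.000000, Gamma_ppq = 0.000000, Gamma_pqq = 0.000000, Gamma_qpp = 0.000000, Gamma_qpq = 0.000000, Gamma_qqq = 0.000000; k3 = (0.750000, 1.500000, 0.000000, 0.000000)
  k4: at (p, q) = (-0.437500, 1.125000), (dp/dtau, dq/dtau) = (0.750000, 1.500000); Gamma_ppp = 0.000000, Gamma_ppq = 0.000000, Gamma_pqq = 0.000000, Gamma_qpp = 0.000000, Gamma_qpq = 0.000000, Gamma_qqq = 0.000000; k4 = (0.750000, 1.500000, 0.000000, 0.000000)
  Y <- Y + (h/6)(k1 + 2k2 + 2k3 + k4): p = -0.4375, q = 1.1250, dp/dtau = 0.7500, dq/dtau = 1.5000
step 4:
  k1: at (p, q) = (-0.437500, 1.125000), (dp/dtau, dq/dtau) = (0.750000, 1.500000); Gamma_ppp = 0.000000, Gamma_ppq = 0.000000, Gamma_pqq = 0.000000, Gamma_qpp = 0.000000, Gamma_qpq = 0.000000, Gamma_qqq = 0.000000; k1 = (0.750000, 1.500000, 0.000000, 0.000000)
  k2: at (p, q) = (-0.343750, 1.312500), (dp/dtau, dq/dtau) = (0.750000, 1.500000); Gamma_ppp = 0.000000, Gamma_ppq = 0.000000, Gamma_pqq = 0.000000, Gamma_qpp = 0.000000, Gamma_qpq = 0.000000, Gamma_qqq = 0.000000; k2 = (0.750000, 1.500000, 0.000000, 0.000000)
  k3: at (p, q) = (-0.343750, 1.312500), (dp/dtau, dq/dtau) = (0.750000, 1.500000); Gamma_ppp = 0.000000, Gamma_ppq = 0.000000, Gamma_pqq = 0.000000, Gamma_qpp = 0.000000, Gamma_qpq = 0.000000, Gamma_qqq = 0.000000; k3 = (0.750000, 1.500000, 0.000000, 0.000000)
  k4: at (p, q) = (-0.250000, 1.500000), (dp/dtau, dq/dtau) = (0.750000, 1.500000); Gamma_ppp = 0.000000, Gamma_ppq = 0.000000, Gamma_pqq = 0.000000, Gamma_qpp = 0.000000, Gamma_qpq = 0.000000, Gamma_qqq = 0.000000; k4 = (0.750000, 1.500000, 0.000000, 0.000000)
  Y <- Y + (h/6)(k1 + 2k2 + 2k3 + k4): p = -0.2500, q = 1.5000, dp/dtau = 0.7500, dq/dtau = 1.5000


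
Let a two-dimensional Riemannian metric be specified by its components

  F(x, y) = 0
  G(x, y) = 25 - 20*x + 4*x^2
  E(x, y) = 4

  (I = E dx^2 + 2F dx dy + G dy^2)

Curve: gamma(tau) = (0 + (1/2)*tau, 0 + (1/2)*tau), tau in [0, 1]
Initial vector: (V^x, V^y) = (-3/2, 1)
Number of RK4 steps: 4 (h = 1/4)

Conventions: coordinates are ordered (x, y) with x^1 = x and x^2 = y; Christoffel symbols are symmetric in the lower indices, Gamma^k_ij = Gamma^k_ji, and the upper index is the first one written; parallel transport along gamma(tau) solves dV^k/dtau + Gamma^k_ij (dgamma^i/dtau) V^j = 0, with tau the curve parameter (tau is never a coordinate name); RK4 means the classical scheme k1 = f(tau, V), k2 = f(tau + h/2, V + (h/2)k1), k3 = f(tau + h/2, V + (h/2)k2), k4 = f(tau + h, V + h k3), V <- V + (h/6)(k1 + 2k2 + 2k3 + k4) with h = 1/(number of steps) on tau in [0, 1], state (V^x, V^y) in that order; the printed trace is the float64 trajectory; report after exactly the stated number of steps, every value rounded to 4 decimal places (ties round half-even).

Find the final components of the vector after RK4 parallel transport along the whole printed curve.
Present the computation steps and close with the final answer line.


gamma'(tau) = (1/2, 1/2); f(tau, V)^k = -Gamma^k_ij(gamma(tau)) gamma'^i(tau) V^j; h = 1/4; intermediate values shown to 6 dp
curve data and Christoffel symbols at the stage parameters:
  tau = 0.000000: gamma = (0.000000, 0.000000), gamma' = (0.500000, 0.500000); Gamma_xxx = 0.000000, Gamma_xxy = 0.000000, Gamma_xyy = 2.500000, Gamma_yxx = 0.000000, Gamma_yxy = -0.400000, Gamma_yyy = 0.000000
  tau = 0.125000: gamma = (0.062500, 0.062500), gamma' = (0.500000, 0.500000); Gamma_xxx = 0.000000, Gamma_xxy = 0.000000, Gamma_xyy = 2.437500, Gamma_yxx = 0.000000, Gamma_yxy = -0.410256, Gamma_yyy = 0.000000
  tau = 0.250000: gamma = (0.125000, 0.125000), gamma' = (0.500000, 0.500000); Gamma_xxx = 0.000000, Gamma_xxy = 0.000000, Gamma_xyy = 2.375000, Gamma_yxx = 0.000000, Gamma_yxy = -0.421053, Gamma_yyy = 0.000000
  tau = 0.375000: gamma = (0.187500, 0.187500), gamma' = (0.500000, 0.500000); Gamma_xxx = 0.000000, Gamma_xxy = 0.000000, Gamma_xyy = 2.312500, Gamma_yxx = 0.000000, Gamma_yxy = -0.432432, Gamma_yyy = 0.000000
  tau = 0.500000: gamma = (0.250000, 0.250000), gamma' = (0.500000, 0.500000); Gamma_xxx = 0.000000, Gamma_xxy = 0.000000, Gamma_xyy = 2.250000, Gamma_yxx = 0.000000, Gamma_yxy = -0.444444, Gamma_yyy = 0.000000
  tau = 0.625000: gamma = (0.312500, 0.312500), gamma' = (0.500000, 0.500000); Gamma_xxx = 0.000000, Gamma_xxy = 0.000000, Gamma_xyy = 2.187500, Gamma_yxx = 0.000000, Gamma_yxy = -0.457143, Gamma_yyy = 0.000000
  tau = 0.750000: gamma = (0.375000, 0.375000), gamma' = (0.500000, 0.500000); Gamma_xxx = 0.000000, Gamma_xxy = 0.000000, Gamma_xyy = 2.125000, Gamma_yxx = 0.000000, Gamma_yxy = -0.470588, Gamma_yyy = 0.000000
  tau = 0.875000: gamma = (0.437500, 0.437500), gamma' = (0.500000, 0.500000); Gamma_xxx = 0.000000, Gamma_xxy = 0.000000, Gamma_xyy = 2.062500, Gamma_yxx = 0.000000, Gamma_yxy = -0.484848, Gamma_yyy = 0.000000
  tau = 1.000000: gamma = (0.500000, 0.500000), gamma' = (0.500000, 0.500000); Gamma_xxx = 0.000000, Gamma_xxy = 0.000000, Gamma_xyy = 2.000000, Gamma_yxx = 0.000000, Gamma_yxy = -0.500000, Gamma_yyy = 0.000000
step 0: V^x = -1.5000, V^y = 1.0000
step 1: k1 = (-1.250000, -0.100000), k2 = (-1.203516, -0.137179), k3 = (-1.197852, -0.136941), k4 = (-1.146846, -0.175515); V <- V + (h/6)(k1 + 2k2 + 2k3 + k4): V^x = -1.8000, V^y = 0.9657
step 2: k1 = (-1.146741, -0.175643), k2 = (-1.091178, -0.216131), k3 = (-1.085326, -0.215723), k4 = (-1.025714, -0.257682); V <- V + (h/6)(k1 + 2k2 + 2k3 + k4): V^x = -2.0719, V^y = 0.9116
step 3: k1 = (-1.025588, -0.257832), k2 = (-0.961849, -0.301868), k3 = (-0.955829, -0.301305), k4 = (-0.888577, -0.346947); V <- V + (h/6)(k1 + 2k2 + 2k3 + k4): V^x = -2.3114, V^y = 0.8362
step 4: k1 = (-0.888431, -0.347122), k2 = (-0.817554, -0.395082), k3 = (-0.811372, -0.394388), k4 = (-0.737573, -0.444177); V <- V + (h/6)(k1 + 2k2 + 2k3 + k4): V^x = -2.5149, V^y = 0.7374

Answer: V^x = -2.5149, V^y = 0.7374


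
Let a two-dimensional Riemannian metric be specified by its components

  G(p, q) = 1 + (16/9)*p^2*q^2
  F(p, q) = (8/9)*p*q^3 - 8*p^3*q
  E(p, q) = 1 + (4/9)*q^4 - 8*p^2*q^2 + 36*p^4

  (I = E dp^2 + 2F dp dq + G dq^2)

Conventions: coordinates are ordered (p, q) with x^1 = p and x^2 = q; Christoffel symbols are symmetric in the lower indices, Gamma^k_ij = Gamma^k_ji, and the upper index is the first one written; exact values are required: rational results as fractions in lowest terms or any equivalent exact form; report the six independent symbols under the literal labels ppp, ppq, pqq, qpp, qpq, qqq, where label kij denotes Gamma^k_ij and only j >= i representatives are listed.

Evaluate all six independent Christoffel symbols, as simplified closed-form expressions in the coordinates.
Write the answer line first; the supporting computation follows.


Answer: Gamma_ppp = (648*p^3 - 72*p*q^2)/(324*p^4 - 56*p^2*q^2 + 4*q^4 + 9), Gamma_ppq = (-72*p^2*q + 8*q^3)/(324*p^4 - 56*p^2*q^2 + 4*q^4 + 9), Gamma_pqq = (-72*p^3 + 8*p*q^2)/(324*p^4 - 56*p^2*q^2 + 4*q^4 + 9), Gamma_qpp = -144*p^2*q/(324*p^4 - 56*p^2*q^2 + 4*q^4 + 9), Gamma_qpq = 16*p*q^2/(324*p^4 - 56*p^2*q^2 + 4*q^4 + 9), Gamma_qqq = 16*p^2*q/(324*p^4 - 56*p^2*q^2 + 4*q^4 + 9)

E = 1 + (4/9)*q^4 - 8*p^2*q^2 + 36*p^4; F = (8/9)*p*q^3 - 8*p^3*q; G = 1 + (16/9)*p^2*q^2
Gamma^k_ij = (1/2) g^{kl} (d_i g_jl + d_j g_il - d_l g_ij), with g^inv = (1/(EG-F^2)) [[G, -F], [-F, E]]
first partials: E_p = -16*p*q^2 + 144*p^3, E_q = (16/9)*q^3 - 16*p^2*q, F_p = (8/9)*q^3 - 24*p^2*q, F_q = (8/3)*p*q^2 - 8*p^3, G_p = (32/9)*p*q^2, G_q = (32/9)*p^2*q
D = EG - F^2 = 1 + (4/9)*q^4 - (56/9)*p^2*q^2 + 36*p^4
expanded: Gamma^p_pp = (G E_p - 2F F_p + F E_q)/(2D), Gamma^p_pq = (G E_q - F G_p)/(2D), Gamma^p_qq = (2G F_q - G G_p - F G_q)/(2D), Gamma^q_pp = (2E F_p - E E_q - F E_p)/(2D), Gamma^q_pq = (E G_p - F E_q)/(2D), Gamma^q_qq = (E G_q - 2F F_q + F G_p)/(2D); substitute and cancel common factors


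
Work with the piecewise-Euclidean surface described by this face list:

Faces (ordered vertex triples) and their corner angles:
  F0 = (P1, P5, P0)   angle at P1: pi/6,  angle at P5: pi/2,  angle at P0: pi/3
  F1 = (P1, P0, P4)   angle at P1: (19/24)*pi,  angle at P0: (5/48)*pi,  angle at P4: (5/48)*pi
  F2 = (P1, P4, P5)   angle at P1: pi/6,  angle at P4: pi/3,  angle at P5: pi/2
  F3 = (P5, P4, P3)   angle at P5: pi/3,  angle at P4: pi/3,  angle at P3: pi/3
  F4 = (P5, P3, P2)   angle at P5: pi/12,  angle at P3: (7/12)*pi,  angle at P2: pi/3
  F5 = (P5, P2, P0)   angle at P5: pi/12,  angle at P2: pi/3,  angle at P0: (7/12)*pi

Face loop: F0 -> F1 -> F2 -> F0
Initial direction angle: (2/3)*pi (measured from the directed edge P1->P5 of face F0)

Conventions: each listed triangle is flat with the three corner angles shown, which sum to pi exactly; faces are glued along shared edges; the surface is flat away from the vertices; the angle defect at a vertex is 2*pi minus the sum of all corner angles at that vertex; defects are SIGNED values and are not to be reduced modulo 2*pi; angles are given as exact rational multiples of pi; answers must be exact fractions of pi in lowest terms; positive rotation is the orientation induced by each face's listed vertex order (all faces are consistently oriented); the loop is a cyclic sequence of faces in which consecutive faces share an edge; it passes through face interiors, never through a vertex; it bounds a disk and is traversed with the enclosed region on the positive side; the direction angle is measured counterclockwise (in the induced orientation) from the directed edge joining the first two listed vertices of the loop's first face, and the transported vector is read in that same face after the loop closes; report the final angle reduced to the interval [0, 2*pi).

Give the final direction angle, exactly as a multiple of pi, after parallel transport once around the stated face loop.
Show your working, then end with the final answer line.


enclosed vertex P1: corner angles sum to (9/8)*pi, defect = 2*pi - (9/8)*pi = (7/8)*pi
summing the enclosed defects onto the initial angle, mod 2*pi in the induced orientation:
final angle = (2/3)*pi + (7/8)*pi = (37/24)*pi (mod 2*pi)

Answer: final direction angle = (37/24)*pi


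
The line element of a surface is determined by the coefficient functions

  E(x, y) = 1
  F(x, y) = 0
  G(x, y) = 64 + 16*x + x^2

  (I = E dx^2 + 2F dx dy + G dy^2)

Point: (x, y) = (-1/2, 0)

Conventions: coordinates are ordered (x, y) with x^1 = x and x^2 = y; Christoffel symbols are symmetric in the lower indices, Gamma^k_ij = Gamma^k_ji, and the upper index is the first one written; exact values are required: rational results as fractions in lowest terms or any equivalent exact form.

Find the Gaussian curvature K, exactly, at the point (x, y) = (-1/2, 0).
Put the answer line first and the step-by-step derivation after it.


Answer: K = 0

E = 1, F = 0, G = 225/4, EG - F^2 = 225/4 at the point
E_x = 0, E_y = 0, F_x = 0, F_y = 0, G_x = 15, G_y = 0
E_yy = 0, F_xy = 0, G_xx = 2
Using the Brioschi determinant formula for K from the metric derivatives:
M1 = [[-E_yy/2 + F_xy - G_xx/2, E_x/2, F_x - E_y/2], [F_y - G_x/2, E, F], [G_y/2, F, G]] = [[-1, 0, 0], [-15/2, 1, 0], [0, 0, 225/4]]; det M1 = -225/4
M2 = [[0, E_y/2, G_x/2], [E_y/2, E, F], [G_x/2, F, G]] = [[0, 0, 15/2], [0, 1, 0], [15/2, 0, 225/4]]; det M2 = -225/4
det M1 - det M2 = 0; K = 0 / (225/4)^2 = 0


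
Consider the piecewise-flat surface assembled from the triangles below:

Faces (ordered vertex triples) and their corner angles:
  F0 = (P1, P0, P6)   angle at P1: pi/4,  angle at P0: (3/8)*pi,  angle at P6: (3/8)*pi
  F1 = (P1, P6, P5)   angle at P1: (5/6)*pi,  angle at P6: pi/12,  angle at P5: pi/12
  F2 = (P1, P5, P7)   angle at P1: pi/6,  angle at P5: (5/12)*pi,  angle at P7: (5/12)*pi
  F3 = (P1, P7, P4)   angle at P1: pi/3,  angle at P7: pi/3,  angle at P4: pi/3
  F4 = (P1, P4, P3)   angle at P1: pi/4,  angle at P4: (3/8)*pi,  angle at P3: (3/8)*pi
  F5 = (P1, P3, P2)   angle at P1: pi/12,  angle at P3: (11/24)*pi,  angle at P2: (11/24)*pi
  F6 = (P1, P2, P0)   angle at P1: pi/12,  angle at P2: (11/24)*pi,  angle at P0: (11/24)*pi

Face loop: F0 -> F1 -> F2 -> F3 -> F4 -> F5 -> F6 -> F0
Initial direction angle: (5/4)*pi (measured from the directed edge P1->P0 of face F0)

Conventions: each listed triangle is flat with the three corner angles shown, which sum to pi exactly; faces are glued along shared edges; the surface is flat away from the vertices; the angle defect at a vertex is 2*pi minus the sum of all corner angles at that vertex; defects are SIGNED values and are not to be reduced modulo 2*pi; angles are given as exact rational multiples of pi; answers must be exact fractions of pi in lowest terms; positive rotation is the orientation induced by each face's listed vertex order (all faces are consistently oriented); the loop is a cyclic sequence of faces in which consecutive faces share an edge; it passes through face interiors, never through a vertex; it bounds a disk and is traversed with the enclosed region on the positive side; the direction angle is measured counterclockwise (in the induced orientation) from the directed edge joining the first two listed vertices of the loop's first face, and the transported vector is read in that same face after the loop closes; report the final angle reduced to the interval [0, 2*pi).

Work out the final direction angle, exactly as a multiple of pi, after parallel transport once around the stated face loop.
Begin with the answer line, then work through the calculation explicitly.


Answer: final direction angle = (5/4)*pi

enclosed vertex P1: corner angles sum to 2*pi, defect = 2*pi - 2*pi = 0
transport around the loop rotates by the sum of enclosed defects; add to the initial angle mod 2*pi
final angle = (5/4)*pi + 0 = (5/4)*pi (mod 2*pi)


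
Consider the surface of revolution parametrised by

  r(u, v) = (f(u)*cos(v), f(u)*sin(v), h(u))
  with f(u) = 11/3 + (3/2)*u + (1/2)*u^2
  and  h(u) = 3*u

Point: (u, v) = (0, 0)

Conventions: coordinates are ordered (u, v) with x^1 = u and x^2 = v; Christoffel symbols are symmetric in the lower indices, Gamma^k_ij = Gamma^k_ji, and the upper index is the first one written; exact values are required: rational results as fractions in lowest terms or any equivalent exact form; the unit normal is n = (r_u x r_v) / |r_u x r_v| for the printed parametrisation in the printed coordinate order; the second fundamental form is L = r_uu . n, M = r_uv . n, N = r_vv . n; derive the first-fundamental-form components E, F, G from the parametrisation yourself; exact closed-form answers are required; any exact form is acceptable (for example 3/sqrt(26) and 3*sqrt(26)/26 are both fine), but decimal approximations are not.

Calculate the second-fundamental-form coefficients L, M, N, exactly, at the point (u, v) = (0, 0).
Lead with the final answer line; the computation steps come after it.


Answer: L = -2*sqrt(5)/5, M = 0, N = 22*sqrt(5)/15

f = 11/3, f' = 3/2, f'' = 1, h' = 3, h'' = 0
E = 45/4, F = 0, G = 121/9; answer radicand W^2 = 45/4
unnormalised second-form numerators: l = -3, m = 0, n = 11; L = l/sqrt(45/4), and similarly M = m/sqrt(W^2), N = n/sqrt(W^2)


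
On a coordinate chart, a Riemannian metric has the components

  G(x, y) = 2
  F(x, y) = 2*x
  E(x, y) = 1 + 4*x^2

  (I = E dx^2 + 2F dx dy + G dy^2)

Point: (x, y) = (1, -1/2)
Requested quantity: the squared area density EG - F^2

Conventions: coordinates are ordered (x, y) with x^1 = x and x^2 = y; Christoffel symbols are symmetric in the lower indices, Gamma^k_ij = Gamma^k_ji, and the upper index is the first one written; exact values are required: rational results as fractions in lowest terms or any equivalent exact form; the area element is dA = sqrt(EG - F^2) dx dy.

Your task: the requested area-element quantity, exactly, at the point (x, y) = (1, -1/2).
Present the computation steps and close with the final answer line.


E = 5, F = 2, G = 2; EG - F^2 = 6

Answer: EG - F^2 = 6


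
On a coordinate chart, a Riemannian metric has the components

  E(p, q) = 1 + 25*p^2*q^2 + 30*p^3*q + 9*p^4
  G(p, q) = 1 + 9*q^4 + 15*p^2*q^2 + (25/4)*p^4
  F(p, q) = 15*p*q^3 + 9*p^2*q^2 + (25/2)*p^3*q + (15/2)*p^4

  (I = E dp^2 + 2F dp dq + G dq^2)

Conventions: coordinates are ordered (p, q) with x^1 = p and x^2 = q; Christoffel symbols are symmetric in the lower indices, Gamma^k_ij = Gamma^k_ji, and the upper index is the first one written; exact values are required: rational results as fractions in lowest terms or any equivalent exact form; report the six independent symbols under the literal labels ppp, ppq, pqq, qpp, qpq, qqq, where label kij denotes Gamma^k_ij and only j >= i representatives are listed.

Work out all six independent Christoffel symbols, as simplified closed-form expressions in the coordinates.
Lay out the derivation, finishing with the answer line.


E = 1 + 25*p^2*q^2 + 30*p^3*q + 9*p^4; F = 15*p*q^3 + 9*p^2*q^2 + (25/2)*p^3*q + (15/2)*p^4; G = 1 + 9*q^4 + 15*p^2*q^2 + (25/4)*p^4
Gamma^k_ij = (1/2) g^{kl} (d_i g_jl + d_j g_il - d_l g_ij), with g^inv = (1/(EG-F^2)) [[G, -F], [-F, E]]
first partials: E_p = 50*p*q^2 + 90*p^2*q + 36*p^3, E_q = 50*p^2*q + 30*p^3, F_p = 15*q^3 + 18*p*q^2 + (75/2)*p^2*q + 30*p^3, F_q = 45*p*q^2 + 18*p^2*q + (25/2)*p^3, G_p = 30*p*q^2 + 25*p^3, G_q = 36*q^3 + 30*p^2*q
D = EG - F^2 = 1 + 9*q^4 + 40*p^2*q^2 + 30*p^3*q + (61/4)*p^4
expanded: Gamma^p_pp = (G E_p - 2F F_p + F E_q)/(2D), Gamma^p_pq = (G E_q - F G_p)/(2D), Gamma^p_qq = (2G F_q - G G_p - F G_q)/(2D), Gamma^q_pp = (2E F_p - E E_q - F E_p)/(2D), Gamma^q_pq = (E G_p - F E_q)/(2D), Gamma^q_qq = (E G_q - 2F F_q + F G_p)/(2D); substitute and cancel common factors

Answer: Gamma_ppp = (72*p^3 + 180*p^2*q + 100*p*q^2)/(61*p^4 + 120*p^3*q + 160*p^2*q^2 + 36*q^4 + 4), Gamma_ppq = (60*p^3 + 100*p^2*q)/(61*p^4 + 120*p^3*q + 160*p^2*q^2 + 36*q^4 + 4), Gamma_pqq = (72*p^2*q + 120*p*q^2)/(61*p^4 + 120*p^3*q + 160*p^2*q^2 + 36*q^4 + 4), Gamma_qpp = (60*p^3 + 50*p^2*q + 72*p*q^2 + 60*q^3)/(61*p^4 + 120*p^3*q + 160*p^2*q^2 + 36*q^4 + 4), Gamma_qpq = (50*p^3 + 60*p*q^2)/(61*p^4 + 120*p^3*q + 160*p^2*q^2 + 36*q^4 + 4), Gamma_qqq = (60*p^2*q + 72*q^3)/(61*p^4 + 120*p^3*q + 160*p^2*q^2 + 36*q^4 + 4)


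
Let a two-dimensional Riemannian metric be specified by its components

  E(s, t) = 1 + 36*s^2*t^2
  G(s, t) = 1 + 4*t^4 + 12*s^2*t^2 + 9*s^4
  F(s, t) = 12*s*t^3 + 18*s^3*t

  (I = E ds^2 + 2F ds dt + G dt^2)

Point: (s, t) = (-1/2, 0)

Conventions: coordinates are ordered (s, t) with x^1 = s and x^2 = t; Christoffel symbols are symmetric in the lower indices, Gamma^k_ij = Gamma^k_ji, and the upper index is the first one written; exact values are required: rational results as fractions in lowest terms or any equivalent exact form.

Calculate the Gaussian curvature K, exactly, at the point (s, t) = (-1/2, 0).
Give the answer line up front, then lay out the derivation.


Answer: K = -2304/625

E = 1, F = 0, G = 25/16, EG - F^2 = 25/16 at the point
E_s = 0, E_t = 0, F_s = 0, F_t = -9/4, G_s = -9/2, G_t = 0
E_tt = 18, F_st = 27/2, G_ss = 27
Brioschi: K = (det M1 - det M2) / (EG - F^2)^2 with the standard first/second-derivative matrices M1, M2.
M1 = [[-E_tt/2 + F_st - G_ss/2, E_s/2, F_s - E_t/2], [F_t - G_s/2, E, F], [G_t/2, F, G]] = [[-9, 0, 0], [0, 1, 0], [0, 0, 25/16]]; det M1 = -225/16
M2 = [[0, E_t/2, G_s/2], [E_t/2, E, F], [G_s/2, F, G]] = [[0, 0, -9/4], [0, 1, 0], [-9/4, 0, 25/16]]; det M2 = -81/16
det M1 - det M2 = -9; K = -9 / (25/16)^2 = -2304/625


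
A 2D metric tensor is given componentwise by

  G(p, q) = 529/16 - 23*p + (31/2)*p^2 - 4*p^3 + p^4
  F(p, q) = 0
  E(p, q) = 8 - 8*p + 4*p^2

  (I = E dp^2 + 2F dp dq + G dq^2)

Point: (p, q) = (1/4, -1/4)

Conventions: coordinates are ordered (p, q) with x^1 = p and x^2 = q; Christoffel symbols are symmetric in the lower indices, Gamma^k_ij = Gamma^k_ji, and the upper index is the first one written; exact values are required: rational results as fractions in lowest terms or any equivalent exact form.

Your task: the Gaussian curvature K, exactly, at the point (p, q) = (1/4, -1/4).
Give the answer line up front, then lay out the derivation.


Answer: K = -2048/53125

E = 25/4, F = 0, G = 7225/256, EG - F^2 = 180625/1024 at the point
E_p = -6, E_q = 0, F_p = 0, F_q = 0, G_p = -255/16, G_q = 0
E_qq = 0, F_pq = 0, G_pp = 103/4
K follows from Brioschi's formula, (det M1 - det M2)/(EG - F^2)^2.
M1 = [[-E_qq/2 + F_pq - G_pp/2, E_p/2, F_p - E_q/2], [F_q - G_p/2, E, F], [G_q/2, F, G]] = [[-103/8, -3, 0], [255/32, 25/4, 0], [0, 0, 7225/256]]; det M1 = -6538625/4096
M2 = [[0, E_q/2, G_p/2], [E_q/2, E, F], [G_p/2, F, G]] = [[0, 0, -255/32], [0, 25/4, 0], [-255/32, 0, 7225/256]]; det M2 = -1625625/4096
det M1 - det M2 = -614125/512; K = -614125/512 / (180625/1024)^2 = -2048/53125


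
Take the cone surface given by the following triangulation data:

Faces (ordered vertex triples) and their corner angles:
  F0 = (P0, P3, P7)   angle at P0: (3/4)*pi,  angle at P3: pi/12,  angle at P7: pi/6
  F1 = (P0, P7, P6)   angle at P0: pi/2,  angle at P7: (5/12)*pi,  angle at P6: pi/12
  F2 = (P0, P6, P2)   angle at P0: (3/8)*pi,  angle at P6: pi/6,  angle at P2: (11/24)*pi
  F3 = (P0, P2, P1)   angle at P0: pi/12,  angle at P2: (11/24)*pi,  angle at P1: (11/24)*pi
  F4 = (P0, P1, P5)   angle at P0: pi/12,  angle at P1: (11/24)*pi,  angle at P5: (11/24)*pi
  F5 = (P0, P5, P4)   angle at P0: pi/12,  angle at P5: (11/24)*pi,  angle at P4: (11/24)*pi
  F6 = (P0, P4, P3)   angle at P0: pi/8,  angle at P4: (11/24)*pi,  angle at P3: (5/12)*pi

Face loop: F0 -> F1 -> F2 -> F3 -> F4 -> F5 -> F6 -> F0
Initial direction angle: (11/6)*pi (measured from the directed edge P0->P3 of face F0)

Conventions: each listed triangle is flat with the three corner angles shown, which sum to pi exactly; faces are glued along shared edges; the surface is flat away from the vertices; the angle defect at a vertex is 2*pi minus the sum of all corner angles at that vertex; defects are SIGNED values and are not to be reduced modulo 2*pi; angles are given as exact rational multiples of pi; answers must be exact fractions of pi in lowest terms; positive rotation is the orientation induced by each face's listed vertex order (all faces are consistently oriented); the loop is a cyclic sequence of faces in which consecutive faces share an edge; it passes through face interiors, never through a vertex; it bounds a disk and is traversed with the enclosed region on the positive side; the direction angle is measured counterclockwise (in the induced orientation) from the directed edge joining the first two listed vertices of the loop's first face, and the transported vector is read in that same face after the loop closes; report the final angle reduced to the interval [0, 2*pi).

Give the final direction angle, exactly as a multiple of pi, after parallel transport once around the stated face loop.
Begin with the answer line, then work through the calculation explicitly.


Answer: final direction angle = (11/6)*pi

enclosed vertex P0: corner angles sum to 2*pi, defect = 2*pi - 2*pi = 0
by Gauss-Bonnet the loop rotates the vector by the enclosed defect sum (positive orientation, mod 2*pi)
final angle = (11/6)*pi + 0 = (11/6)*pi (mod 2*pi)


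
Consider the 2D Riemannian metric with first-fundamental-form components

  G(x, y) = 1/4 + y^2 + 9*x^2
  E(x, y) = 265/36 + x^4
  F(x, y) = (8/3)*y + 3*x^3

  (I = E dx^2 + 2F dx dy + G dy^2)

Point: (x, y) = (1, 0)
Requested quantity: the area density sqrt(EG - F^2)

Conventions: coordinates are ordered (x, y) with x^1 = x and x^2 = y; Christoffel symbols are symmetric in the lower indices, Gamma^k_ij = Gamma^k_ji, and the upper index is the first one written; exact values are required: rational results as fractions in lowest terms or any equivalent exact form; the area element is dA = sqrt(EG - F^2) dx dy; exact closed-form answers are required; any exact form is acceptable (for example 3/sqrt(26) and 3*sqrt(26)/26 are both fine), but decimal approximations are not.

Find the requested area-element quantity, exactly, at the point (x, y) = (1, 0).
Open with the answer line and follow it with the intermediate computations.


Answer: sqrt(EG - F^2) = sqrt(9841)/12

E = 301/36, F = 3, G = 37/4; EG - F^2 = 9841/144


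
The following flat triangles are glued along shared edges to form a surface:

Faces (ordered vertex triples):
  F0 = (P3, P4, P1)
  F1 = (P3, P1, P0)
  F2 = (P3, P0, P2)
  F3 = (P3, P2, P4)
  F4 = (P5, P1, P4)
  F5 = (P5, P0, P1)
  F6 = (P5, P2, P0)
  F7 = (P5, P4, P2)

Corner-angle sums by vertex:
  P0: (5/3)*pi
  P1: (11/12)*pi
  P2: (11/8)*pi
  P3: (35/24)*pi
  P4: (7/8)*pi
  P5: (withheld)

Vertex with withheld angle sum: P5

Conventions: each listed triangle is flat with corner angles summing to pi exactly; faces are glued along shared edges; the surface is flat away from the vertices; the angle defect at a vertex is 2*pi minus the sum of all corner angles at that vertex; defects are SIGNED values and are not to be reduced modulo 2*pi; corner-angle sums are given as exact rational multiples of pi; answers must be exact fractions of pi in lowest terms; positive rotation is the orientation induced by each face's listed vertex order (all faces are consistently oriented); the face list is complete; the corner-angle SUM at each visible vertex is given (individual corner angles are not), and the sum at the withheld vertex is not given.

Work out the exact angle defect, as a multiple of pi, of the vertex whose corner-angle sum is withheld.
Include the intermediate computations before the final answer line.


V = 6, E = 12, F = 8; chi = V - E + F = 2
Gauss-Bonnet: total defect = 2*pi*chi = 4*pi; visible defects sum to (89/24)*pi

Answer: defect(P5) = (7/24)*pi


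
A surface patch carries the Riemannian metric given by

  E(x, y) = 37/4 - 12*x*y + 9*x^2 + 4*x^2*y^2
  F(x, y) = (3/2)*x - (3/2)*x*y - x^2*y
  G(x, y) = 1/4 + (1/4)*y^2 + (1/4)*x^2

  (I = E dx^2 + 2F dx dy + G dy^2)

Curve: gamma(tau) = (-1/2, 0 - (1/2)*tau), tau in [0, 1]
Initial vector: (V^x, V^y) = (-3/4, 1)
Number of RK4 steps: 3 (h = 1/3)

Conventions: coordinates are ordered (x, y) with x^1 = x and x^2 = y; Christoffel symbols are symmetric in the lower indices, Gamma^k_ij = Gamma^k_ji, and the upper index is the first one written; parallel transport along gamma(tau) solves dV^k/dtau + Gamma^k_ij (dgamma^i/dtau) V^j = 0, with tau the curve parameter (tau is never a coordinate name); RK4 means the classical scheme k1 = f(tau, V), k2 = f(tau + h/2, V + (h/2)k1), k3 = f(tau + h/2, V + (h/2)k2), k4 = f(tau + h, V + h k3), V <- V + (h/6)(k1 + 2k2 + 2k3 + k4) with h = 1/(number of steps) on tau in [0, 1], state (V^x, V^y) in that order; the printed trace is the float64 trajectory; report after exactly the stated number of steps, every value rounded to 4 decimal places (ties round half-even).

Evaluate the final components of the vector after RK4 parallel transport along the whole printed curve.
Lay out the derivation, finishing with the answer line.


gamma'(tau) = (0, -1/2); f(tau, V)^k = -Gamma^k_ij(gamma(tau)) gamma'^i(tau) V^j; h = 1/3; intermediate values shown to 6 dp
curve data and Christoffel symbols at the stage parameters:
  tau = 0.000000: gamma = (-0.500000, 0.000000), gamma' = (0.000000, -0.500000); Gamma_xxx = -0.835052, Gamma_xxy = 0.278351, Gamma_xyy = 0.064433, Gamma_yxx = -6.804124, Gamma_yxy = 0.268041, Gamma_yyy = 0.154639
  tau = 0.166667: gamma = (-0.500000, -0.083333), gamma' = (0.000000, -0.500000); Gamma_xxx = -0.829737, Gamma_xxy = 0.288683, Gamma_xyy = 0.063525, Gamma_yxx = -6.466077, Gamma_yxy = 0.329501, Gamma_yyy = 0.093742
  tau = 0.333333: gamma = (-0.500000, -0.166667), gamma' = (0.000000, -0.500000); Gamma_xxx = -0.815961, Gamma_xxy = 0.300130, Gamma_xyy = 0.061804, Gamma_yxx = -6.041637, Gamma_yxy = 0.391644, Gamma_yyy = 0.030794
  tau = 0.500000: gamma = (-0.500000, -0.250000), gamma' = (0.000000, -0.500000); Gamma_xxx = -0.792453, Gamma_xxy = 0.312668, Gamma_xyy = 0.059299, Gamma_yxx = -5.541779, Gamma_yxy = 0.452830, Gamma_yyy = -0.032345
  tau = 0.666667: gamma = (-0.500000, -0.333333), gamma' = (0.000000, -0.500000); Gamma_xxx = -0.758374, Gamma_xxy = 0.326242, Gamma_xyy = 0.056080, Gamma_yxx = -4.981743, Gamma_yxy = 0.511510, Gamma_yyy = -0.093824
  tau = 0.833333: gamma = (-0.500000, -0.416667), gamma' = (0.000000, -0.500000); Gamma_xxx = -0.713367, Gamma_xxy = 0.340771, Gamma_xyy = 0.052253, Gamma_yxx = -4.379409, Gamma_yxy = 0.566370, Gamma_yyy = -0.151981
  tau = 1.000000: gamma = (-0.500000, -0.500000), gamma' = (0.000000, -0.500000); Gamma_xxx = -0.657534, Gamma_xxy = 0.356164, Gamma_xyy = 0.047945, Gamma_yxx = -3.753425, Gamma_yxy = 0.616438, Gamma_yyy = -0.205479
step 0: V^x = -0.7500, V^y = 1.0000
step 1: k1 = (-0.072165, -0.023196), k2 = (-0.078353, -0.078855), k3 = (-0.078796, -0.079459), k4 = (-0.086407, -0.137021); V <- V + (h/6)(k1 + 2k2 + 2k3 + k4): V^x = -0.7763, V^y = 0.9735
step 2: k1 = (-0.086408, -0.137022), k2 = (-0.095422, -0.194395), k3 = (-0.095940, -0.194580), k4 = (-0.106364, -0.249341); V <- V + (h/6)(k1 + 2k2 + 2k3 + k4): V^x = -0.8082, V^y = 0.9088
step 3: k1 = (-0.106358, -0.249347), k2 = (-0.118075, -0.299806), k3 = (-0.118627, -0.299720), k4 = (-0.131584, -0.344412); V <- V + (h/6)(k1 + 2k2 + 2k3 + k4): V^x = -0.8478, V^y = 0.8092

Answer: V^x = -0.8478, V^y = 0.8092
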